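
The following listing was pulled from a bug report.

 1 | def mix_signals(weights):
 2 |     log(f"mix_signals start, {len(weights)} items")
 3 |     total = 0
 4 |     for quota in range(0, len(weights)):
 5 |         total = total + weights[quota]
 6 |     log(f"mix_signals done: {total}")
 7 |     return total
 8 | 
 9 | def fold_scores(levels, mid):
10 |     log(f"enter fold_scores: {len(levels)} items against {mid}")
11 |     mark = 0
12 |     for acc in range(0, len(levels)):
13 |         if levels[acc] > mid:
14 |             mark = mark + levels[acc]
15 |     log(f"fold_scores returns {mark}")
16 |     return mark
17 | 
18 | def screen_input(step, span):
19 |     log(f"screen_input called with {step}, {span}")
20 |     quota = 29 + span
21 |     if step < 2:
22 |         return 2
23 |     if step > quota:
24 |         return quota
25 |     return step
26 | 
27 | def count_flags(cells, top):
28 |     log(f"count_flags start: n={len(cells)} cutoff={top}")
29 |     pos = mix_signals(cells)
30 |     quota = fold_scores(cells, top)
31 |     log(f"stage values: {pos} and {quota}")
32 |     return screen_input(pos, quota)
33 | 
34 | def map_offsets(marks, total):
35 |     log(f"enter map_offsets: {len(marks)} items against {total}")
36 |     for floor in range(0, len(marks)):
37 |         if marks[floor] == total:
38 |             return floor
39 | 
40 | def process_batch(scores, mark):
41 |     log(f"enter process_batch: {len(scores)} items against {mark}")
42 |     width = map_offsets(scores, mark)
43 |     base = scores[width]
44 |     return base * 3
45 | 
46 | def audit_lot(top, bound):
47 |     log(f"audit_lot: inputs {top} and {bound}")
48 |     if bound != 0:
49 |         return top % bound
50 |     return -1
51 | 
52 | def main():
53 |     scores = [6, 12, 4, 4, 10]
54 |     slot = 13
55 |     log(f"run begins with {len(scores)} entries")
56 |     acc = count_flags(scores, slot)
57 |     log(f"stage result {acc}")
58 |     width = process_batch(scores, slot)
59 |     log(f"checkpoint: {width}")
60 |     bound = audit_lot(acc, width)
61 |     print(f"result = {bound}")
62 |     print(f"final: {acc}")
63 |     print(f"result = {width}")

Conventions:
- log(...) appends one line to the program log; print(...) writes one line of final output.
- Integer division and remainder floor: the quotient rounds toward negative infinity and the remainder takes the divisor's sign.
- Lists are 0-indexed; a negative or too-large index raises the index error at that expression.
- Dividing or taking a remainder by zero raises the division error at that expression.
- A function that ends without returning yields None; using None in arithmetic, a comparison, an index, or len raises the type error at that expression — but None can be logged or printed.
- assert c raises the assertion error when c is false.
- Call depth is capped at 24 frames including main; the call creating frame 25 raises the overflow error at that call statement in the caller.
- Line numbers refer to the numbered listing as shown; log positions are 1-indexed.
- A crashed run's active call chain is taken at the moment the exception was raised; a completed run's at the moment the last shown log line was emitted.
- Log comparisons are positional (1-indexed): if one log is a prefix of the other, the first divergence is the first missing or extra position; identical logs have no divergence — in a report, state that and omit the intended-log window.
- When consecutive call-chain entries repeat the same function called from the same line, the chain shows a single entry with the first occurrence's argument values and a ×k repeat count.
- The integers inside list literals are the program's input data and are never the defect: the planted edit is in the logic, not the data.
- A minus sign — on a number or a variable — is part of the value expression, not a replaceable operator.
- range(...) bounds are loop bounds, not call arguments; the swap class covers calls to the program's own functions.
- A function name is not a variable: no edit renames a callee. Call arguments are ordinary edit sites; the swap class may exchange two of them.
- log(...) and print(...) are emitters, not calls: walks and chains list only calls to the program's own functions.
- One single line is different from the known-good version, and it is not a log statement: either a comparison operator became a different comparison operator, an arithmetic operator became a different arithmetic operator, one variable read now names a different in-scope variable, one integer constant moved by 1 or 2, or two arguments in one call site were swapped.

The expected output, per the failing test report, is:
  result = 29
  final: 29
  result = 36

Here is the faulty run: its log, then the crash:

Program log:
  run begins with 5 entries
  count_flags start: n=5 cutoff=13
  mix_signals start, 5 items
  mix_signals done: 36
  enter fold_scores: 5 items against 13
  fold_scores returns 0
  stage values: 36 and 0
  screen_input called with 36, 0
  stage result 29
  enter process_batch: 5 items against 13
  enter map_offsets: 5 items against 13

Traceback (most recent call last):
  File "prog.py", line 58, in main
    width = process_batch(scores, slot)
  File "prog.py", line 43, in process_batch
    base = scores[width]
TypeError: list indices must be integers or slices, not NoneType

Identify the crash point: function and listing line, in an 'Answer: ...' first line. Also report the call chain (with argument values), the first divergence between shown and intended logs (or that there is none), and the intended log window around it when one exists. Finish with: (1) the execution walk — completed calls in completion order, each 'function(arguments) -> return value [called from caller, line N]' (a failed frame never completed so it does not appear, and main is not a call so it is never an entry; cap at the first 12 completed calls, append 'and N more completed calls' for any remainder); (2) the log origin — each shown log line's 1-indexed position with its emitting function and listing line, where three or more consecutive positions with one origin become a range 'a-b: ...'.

Answer: the error was raised in process_batch, line 43.
Key fact: The log first diverges at position 2: the faulty run prints 'count_flags start: n=5 cutoff=13' where the working version prints 'count_flags start: n=5 cutoff=12'.
Call chain: main -> process_batch([6, 12, 4, 4, 10], 13) (called at line 58).
First divergence: position 2 — the shown line 'count_flags start: n=5 cutoff=13' should read 'count_flags start: n=5 cutoff=12'.
Intended log window:
  1: run begins with 5 entries
  2: count_flags start: n=5 cutoff=12
  3: mix_signals start, 5 items
Execution walk:
  mix_signals([6, 12, 4, 4, 10]) -> 36  [called from count_flags, line 29]
  fold_scores([6, 12, 4, 4, 10], 13) -> 0  [called from count_flags, line 30]
  screen_input(36, 0) -> 29  [called from count_flags, line 32]
  count_flags([6, 12, 4, 4, 10], 13) -> 29  [called from main, line 56]
  map_offsets([6, 12, 4, 4, 10], 13) -> None  [called from process_batch, line 42]
Log origin:
  1: emitted by main (line 55)
  2: emitted by count_flags (line 28)
  3: emitted by mix_signals (line 2)
  4: emitted by mix_signals (line 6)
  5: emitted by fold_scores (line 10)
  6: emitted by fold_scores (line 15)
  7: emitted by count_flags (line 31)
  8: emitted by screen_input (line 19)
  9: emitted by main (line 57)
  10: emitted by process_batch (line 41)
  11: emitted by map_offsets (line 35)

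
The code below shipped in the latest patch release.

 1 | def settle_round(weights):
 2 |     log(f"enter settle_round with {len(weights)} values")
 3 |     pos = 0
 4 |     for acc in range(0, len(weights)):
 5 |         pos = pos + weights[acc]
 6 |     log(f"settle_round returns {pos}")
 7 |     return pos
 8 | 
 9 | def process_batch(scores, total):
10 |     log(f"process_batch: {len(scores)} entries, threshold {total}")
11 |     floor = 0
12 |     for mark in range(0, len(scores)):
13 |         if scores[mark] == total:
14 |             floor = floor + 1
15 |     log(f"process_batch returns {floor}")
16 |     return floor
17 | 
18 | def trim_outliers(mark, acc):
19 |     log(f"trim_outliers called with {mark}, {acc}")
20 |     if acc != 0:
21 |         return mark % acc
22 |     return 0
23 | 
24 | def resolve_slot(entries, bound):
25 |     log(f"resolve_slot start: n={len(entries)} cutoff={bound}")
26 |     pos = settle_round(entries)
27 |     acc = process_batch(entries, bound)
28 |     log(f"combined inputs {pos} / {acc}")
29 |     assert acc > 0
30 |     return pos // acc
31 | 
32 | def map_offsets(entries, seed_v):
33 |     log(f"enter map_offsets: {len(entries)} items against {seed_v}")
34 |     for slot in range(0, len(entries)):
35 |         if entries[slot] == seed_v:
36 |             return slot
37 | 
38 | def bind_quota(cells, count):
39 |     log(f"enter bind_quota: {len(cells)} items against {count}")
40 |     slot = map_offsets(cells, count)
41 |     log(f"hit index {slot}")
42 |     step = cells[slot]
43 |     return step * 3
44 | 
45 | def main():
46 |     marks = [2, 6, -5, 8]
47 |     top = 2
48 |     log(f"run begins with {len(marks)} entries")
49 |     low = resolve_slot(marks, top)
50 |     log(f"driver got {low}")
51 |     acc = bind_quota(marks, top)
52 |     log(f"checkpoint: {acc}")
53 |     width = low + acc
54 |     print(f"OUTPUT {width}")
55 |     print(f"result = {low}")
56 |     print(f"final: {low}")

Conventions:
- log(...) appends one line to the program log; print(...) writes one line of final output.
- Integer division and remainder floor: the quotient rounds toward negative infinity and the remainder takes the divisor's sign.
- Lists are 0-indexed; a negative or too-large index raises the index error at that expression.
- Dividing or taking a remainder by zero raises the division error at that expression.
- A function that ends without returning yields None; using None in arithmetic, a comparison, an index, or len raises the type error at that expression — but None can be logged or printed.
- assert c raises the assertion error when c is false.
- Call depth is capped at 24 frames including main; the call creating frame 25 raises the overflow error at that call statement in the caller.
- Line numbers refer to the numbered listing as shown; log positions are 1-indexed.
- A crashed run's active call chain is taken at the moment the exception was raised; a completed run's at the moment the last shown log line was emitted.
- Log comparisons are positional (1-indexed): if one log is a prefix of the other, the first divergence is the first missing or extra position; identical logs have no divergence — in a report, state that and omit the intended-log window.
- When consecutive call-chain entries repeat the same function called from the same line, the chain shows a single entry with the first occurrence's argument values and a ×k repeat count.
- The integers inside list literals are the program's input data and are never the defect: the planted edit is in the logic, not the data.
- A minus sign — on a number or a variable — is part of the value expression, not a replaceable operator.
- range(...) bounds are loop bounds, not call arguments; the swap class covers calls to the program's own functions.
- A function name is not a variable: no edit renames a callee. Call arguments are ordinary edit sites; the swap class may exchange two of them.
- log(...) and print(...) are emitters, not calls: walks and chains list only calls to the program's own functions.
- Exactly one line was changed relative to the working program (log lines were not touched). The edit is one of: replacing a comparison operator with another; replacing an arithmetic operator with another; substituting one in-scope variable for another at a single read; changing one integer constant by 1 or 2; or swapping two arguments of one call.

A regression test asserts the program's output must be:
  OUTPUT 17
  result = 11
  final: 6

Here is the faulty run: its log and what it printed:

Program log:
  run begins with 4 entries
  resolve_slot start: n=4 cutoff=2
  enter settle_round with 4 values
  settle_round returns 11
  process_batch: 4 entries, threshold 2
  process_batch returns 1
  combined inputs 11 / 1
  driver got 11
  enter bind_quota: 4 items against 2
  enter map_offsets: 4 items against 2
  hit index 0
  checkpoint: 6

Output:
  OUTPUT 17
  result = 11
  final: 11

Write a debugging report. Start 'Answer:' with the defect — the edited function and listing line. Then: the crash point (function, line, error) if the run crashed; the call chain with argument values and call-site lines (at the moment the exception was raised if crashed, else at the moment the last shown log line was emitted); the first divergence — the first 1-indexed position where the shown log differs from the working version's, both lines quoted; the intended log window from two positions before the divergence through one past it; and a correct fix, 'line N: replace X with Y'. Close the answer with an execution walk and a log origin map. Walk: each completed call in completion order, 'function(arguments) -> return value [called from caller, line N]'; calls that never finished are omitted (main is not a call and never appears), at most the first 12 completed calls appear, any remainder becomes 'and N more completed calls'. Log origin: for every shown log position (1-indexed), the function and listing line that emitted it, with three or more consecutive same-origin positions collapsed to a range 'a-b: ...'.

Answer: the defect is in main at line 56.
Core observation: Log streams are identical — the defect surfaces only in the printed output.
Call chain: main.
First divergence: none — the logs agree in full.
Execution walk:
  settle_round([2, 6, -5, 8]) -> 11  [called from resolve_slot, line 26]
  process_batch([2, 6, -5, 8], 2) -> 1  [called from resolve_slot, line 27]
  resolve_slot([2, 6, -5, 8], 2) -> 11  [called from main, line 49]
  map_offsets([2, 6, -5, 8], 2) -> 0  [called from bind_quota, line 40]
  bind_quota([2, 6, -5, 8], 2) -> 6  [called from main, line 51]
Log origin:
  1: logged in main at line 48
  2: logged in resolve_slot at line 25
  3: logged in settle_round at line 2
  4: logged in settle_round at line 6
  5: logged in process_batch at line 10
  6: logged in process_batch at line 15
  7: logged in resolve_slot at line 28
  8: logged in main at line 50
  9: logged in bind_quota at line 39
  10: logged in map_offsets at line 33
  11: logged in bind_quota at line 41
  12: logged in main at line 52
A correct fix: line 56: replace `low` with `acc`.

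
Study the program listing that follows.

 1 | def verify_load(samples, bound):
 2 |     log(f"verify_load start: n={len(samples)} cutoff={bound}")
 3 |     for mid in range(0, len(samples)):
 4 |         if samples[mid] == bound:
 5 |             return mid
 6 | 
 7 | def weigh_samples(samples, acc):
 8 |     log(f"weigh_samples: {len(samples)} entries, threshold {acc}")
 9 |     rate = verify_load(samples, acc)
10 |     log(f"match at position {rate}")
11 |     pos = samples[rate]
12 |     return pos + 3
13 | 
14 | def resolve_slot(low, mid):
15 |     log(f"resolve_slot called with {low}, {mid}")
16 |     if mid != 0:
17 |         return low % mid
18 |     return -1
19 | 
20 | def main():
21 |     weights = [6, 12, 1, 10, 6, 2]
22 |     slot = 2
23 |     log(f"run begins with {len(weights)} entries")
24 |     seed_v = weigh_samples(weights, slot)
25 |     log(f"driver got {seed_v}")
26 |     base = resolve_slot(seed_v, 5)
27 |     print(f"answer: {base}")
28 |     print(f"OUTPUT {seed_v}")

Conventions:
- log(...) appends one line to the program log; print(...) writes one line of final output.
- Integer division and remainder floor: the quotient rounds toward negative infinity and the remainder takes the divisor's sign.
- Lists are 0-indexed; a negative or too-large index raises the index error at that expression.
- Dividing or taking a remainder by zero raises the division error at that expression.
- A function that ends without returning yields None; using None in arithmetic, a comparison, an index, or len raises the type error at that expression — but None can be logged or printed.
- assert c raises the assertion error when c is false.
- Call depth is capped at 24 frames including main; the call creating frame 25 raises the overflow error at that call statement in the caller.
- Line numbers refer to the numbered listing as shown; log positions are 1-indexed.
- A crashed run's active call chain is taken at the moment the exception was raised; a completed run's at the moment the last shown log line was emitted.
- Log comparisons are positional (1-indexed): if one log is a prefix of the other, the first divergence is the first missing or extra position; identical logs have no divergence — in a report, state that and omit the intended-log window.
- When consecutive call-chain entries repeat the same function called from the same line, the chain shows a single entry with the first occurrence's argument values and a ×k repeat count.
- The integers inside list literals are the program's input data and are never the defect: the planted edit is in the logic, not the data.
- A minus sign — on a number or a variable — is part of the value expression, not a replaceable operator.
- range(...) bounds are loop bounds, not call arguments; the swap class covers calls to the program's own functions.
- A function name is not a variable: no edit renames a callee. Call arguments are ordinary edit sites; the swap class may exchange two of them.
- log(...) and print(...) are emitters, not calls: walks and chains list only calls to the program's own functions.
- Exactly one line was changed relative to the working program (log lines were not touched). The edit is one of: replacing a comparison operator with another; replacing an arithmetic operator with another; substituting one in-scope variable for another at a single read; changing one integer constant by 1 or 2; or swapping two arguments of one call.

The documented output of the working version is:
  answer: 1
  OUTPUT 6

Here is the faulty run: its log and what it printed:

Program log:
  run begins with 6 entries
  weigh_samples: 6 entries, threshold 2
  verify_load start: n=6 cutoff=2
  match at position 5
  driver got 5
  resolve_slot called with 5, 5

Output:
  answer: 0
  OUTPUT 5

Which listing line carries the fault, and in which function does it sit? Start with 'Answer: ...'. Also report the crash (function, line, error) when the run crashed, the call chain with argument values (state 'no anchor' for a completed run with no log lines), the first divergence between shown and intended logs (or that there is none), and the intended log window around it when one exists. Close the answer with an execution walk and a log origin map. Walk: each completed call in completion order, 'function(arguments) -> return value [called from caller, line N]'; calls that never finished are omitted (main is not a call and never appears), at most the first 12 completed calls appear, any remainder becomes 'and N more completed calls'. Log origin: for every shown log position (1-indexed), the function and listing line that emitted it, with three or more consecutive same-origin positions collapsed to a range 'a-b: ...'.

Answer: the defect is in weigh_samples at line 12.
Core observation: Position 5 is the first bad log line: 'driver got 5' should read 'driver got 6'.
Call chain: main -> resolve_slot(5, 5) (called at line 26).
First divergence: position 5 — shown 'driver got 5', intended 'driver got 6'.
Intended log window:
  3: verify_load start: n=6 cutoff=2
  4: match at position 5
  5: driver got 6
  6: resolve_slot called with 6, 5
Execution walk:
  verify_load([6, 12, 1, 10, 6, 2], 2) -> 5  [called from weigh_samples, line 9]
  weigh_samples([6, 12, 1, 10, 6, 2], 2) -> 5  [called from main, line 24]
  resolve_slot(5, 5) -> 0  [called from main, line 26]
Log origin:
  1: emitted by main (line 23)
  2: emitted by weigh_samples (line 8)
  3: emitted by verify_load (line 2)
  4: emitted by weigh_samples (line 10)
  5: emitted by main (line 25)
  6: emitted by resolve_slot (line 15)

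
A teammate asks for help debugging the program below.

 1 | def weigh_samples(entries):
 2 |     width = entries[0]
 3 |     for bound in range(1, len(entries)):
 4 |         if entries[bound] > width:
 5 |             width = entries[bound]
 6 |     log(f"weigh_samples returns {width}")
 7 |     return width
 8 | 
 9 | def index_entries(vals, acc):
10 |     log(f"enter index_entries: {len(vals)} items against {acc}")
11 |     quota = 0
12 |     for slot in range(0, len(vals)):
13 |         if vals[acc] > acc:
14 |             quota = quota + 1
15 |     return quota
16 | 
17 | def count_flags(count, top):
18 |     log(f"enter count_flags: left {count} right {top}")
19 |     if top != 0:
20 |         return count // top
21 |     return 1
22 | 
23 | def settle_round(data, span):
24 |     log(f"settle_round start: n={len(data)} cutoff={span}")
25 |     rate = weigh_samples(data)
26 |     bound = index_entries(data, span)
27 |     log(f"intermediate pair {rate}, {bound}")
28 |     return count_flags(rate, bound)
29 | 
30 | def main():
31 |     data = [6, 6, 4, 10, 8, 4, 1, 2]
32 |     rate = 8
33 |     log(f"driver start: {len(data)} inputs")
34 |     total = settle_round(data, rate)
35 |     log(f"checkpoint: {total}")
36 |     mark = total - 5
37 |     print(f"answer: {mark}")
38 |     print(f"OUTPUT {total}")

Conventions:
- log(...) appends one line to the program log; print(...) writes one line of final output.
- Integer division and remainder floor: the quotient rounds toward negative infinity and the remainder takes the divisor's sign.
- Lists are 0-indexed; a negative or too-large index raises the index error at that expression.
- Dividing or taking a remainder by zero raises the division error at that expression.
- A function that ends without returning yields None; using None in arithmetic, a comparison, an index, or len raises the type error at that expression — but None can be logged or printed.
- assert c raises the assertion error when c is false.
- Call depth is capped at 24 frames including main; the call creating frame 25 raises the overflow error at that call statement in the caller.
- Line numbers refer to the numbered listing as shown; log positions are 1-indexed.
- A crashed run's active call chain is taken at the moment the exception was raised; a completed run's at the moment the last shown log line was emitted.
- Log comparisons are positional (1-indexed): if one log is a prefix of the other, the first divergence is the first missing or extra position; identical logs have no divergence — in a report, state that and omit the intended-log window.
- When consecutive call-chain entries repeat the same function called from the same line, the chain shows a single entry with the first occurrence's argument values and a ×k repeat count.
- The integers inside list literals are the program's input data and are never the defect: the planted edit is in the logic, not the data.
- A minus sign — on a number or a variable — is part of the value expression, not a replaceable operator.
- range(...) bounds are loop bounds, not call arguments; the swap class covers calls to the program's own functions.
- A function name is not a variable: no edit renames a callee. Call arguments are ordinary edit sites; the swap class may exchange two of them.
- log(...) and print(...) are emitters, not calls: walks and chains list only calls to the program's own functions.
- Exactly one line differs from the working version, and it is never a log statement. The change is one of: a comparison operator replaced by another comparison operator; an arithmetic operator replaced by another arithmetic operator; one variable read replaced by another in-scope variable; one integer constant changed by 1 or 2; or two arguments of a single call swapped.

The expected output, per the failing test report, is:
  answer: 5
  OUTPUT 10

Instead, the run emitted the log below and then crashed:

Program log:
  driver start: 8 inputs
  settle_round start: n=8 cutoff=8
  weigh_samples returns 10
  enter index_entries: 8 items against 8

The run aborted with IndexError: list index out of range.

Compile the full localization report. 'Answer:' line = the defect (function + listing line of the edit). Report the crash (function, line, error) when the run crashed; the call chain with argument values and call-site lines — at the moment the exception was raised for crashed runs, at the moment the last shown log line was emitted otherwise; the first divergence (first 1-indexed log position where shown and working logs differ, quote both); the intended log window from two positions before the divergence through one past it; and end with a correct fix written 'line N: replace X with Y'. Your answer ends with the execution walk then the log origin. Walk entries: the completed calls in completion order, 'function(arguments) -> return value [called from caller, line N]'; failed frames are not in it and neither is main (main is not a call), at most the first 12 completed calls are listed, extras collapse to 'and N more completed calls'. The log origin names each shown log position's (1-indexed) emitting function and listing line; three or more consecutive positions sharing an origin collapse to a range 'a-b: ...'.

Answer: the defect is in index_entries at line 13.
Core observation: The faulty run's log stops after 4 lines; the working version's next line would be 'intermediate pair 10, 1'.
Crash: index_entries, line 13, IndexError.
Call chain: main -> settle_round([6, 6, 4, 10, 8, 4, 1, 2], 8) (called at line 34) -> index_entries([6, 6, 4, 10, 8, 4, 1, 2], 8) (called at line 26).
First divergence: position 5; the shown log stops at 4 lines while the working version next logs 'intermediate pair 10, 1'.
Intended log window:
  3: weigh_samples returns 10
  4: enter index_entries: 8 items against 8
  5: intermediate pair 10, 1
  6: enter count_flags: left 10 right 1
Execution walk:
  weigh_samples([6, 6, 4, 10, 8, 4, 1, 2]) -> 10  [called from settle_round, line 25]
Log origin:
  1: logged in main at line 33
  2: logged in settle_round at line 24
  3: logged in weigh_samples at line 6
  4: logged in index_entries at line 10
A correct fix: line 13: replace `vals[acc]` with `vals[slot]`.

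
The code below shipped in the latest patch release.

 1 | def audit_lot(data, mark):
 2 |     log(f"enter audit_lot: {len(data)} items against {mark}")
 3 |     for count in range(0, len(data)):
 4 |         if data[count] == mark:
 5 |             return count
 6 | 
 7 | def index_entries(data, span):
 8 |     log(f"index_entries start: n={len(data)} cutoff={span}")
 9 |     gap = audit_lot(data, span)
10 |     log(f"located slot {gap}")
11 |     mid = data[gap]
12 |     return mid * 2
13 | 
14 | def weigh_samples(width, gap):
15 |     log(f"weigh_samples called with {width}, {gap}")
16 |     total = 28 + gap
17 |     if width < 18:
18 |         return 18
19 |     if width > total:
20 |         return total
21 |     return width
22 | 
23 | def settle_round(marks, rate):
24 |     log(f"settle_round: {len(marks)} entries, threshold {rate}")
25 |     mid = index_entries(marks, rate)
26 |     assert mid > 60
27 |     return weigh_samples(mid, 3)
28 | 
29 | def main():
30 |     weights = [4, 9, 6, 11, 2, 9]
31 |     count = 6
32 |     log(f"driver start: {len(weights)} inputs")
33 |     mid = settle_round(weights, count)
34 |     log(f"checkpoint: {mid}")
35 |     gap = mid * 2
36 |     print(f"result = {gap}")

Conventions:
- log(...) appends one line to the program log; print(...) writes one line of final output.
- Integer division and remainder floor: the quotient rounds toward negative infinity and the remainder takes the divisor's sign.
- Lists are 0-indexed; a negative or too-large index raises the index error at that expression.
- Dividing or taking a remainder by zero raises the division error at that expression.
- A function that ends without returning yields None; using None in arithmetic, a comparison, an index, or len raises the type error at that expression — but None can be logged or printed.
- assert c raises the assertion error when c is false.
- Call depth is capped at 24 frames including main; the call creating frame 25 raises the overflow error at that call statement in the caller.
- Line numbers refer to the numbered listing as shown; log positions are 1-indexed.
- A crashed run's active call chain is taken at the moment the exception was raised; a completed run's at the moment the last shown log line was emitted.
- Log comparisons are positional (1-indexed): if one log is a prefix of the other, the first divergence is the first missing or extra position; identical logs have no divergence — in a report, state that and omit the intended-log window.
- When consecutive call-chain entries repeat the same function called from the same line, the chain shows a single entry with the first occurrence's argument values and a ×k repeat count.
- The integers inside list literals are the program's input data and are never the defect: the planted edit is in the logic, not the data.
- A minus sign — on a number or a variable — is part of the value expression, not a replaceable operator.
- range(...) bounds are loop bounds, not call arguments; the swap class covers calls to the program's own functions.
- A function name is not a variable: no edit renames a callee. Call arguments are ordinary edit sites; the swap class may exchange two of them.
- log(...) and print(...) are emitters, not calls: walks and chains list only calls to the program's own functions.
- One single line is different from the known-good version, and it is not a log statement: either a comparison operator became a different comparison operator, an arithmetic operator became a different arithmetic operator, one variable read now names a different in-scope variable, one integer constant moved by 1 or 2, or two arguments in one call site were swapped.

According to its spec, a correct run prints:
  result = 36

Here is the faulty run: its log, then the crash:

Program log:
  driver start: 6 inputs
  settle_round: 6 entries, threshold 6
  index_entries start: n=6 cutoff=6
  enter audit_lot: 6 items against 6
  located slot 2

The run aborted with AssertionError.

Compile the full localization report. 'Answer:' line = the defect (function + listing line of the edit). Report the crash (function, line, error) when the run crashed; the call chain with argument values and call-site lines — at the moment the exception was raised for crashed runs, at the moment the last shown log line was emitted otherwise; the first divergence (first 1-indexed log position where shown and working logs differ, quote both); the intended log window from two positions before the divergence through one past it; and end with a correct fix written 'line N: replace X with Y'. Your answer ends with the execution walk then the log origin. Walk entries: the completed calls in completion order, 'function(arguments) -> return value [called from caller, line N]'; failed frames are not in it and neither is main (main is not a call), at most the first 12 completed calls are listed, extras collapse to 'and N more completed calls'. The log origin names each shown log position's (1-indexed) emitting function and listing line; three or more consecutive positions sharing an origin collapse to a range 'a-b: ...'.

Answer: the defect is in settle_round at line 26.
Key fact: The faulty run's log stops after 5 lines; the working version's next line would be 'weigh_samples called with 12, 3'.
Crash: settle_round, line 26, AssertionError.
Call chain: main -> settle_round([4, 9, 6, 11, 2, 9], 6) (called at line 33).
First divergence: position 6 — the faulty run's log ends after 5 lines; the working version continues with 'weigh_samples called with 12, 3'.
Intended log window:
  4: enter audit_lot: 6 items against 6
  5: located slot 2
  6: weigh_samples called with 12, 3
  7: checkpoint: 18
Execution walk:
  audit_lot([4, 9, 6, 11, 2, 9], 6) -> 2  [called from index_entries, line 9]
  index_entries([4, 9, 6, 11, 2, 9], 6) -> 12  [called from settle_round, line 25]
Log line origins:
  1 — main, line 32
  2 — settle_round, line 24
  3 — index_entries, line 8
  4 — audit_lot, line 2
  5 — index_entries, line 10
A correct fix: line 26: replace `>` with `<=`.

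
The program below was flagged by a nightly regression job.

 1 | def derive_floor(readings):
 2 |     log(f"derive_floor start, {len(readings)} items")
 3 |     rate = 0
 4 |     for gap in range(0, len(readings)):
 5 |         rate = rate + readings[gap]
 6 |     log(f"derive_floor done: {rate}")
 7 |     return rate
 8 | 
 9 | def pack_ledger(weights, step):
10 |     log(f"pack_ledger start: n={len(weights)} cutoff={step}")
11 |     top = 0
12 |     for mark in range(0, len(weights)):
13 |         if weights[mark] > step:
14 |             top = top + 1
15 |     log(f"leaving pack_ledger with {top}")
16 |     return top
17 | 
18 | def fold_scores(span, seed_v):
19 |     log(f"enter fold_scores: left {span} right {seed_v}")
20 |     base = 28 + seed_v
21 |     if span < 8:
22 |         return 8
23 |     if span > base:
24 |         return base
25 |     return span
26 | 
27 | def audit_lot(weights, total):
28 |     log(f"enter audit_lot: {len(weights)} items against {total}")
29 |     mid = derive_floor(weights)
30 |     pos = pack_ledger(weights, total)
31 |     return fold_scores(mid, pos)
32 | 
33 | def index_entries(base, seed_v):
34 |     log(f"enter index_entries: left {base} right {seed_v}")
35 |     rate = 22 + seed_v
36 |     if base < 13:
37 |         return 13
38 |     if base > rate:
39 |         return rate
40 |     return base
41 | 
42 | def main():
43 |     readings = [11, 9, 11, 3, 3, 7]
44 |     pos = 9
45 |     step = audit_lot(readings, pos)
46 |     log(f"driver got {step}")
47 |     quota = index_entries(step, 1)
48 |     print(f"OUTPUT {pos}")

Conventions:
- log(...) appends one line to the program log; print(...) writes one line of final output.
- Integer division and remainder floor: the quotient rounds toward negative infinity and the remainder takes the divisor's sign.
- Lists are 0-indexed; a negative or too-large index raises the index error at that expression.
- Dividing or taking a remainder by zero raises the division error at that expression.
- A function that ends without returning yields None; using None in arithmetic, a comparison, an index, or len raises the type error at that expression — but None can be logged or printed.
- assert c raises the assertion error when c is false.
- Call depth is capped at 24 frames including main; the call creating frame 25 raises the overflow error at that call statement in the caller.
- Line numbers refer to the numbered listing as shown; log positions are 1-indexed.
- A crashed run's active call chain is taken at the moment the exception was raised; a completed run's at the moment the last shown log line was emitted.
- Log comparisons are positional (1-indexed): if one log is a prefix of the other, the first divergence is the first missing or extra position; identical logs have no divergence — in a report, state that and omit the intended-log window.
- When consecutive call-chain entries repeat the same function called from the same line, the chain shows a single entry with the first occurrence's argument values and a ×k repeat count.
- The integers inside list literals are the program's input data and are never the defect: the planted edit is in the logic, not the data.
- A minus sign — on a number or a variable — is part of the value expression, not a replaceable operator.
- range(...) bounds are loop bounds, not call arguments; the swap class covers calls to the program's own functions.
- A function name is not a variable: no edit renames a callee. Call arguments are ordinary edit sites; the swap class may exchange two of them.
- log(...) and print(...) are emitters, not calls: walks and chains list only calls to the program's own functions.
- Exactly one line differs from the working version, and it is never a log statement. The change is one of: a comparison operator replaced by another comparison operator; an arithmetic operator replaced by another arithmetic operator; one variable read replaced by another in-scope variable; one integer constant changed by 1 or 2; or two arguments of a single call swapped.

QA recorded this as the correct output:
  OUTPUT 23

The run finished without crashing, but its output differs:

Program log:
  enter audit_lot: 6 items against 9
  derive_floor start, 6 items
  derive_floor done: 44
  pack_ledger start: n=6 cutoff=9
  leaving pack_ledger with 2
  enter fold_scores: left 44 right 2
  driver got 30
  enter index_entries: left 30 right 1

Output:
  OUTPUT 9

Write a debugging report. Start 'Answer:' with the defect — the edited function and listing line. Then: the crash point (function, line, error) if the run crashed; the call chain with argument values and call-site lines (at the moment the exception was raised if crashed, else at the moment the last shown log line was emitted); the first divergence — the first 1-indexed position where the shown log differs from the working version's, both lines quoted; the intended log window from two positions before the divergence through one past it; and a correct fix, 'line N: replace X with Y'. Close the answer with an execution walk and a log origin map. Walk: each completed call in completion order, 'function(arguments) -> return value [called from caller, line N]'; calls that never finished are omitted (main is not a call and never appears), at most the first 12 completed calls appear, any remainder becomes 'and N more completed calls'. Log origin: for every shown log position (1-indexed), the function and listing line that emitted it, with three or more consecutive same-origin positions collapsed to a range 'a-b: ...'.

Answer: the defect is in main at line 48.
The tell: The two runs log identically and part ways only at the printed values.
Call chain: main -> index_entries(30, 1) (called at line 47).
First divergence: none; the two logs match at every position.
Execution walk:
  derive_floor([11, 9, 11, 3, 3, 7]) -> 44  [called from audit_lot, line 29]
  pack_ledger([11, 9, 11, 3, 3, 7], 9) -> 2  [called from audit_lot, line 30]
  fold_scores(44, 2) -> 30  [called from audit_lot, line 31]
  audit_lot([11, 9, 11, 3, 3, 7], 9) -> 30  [called from main, line 45]
  index_entries(30, 1) -> 23  [called from main, line 47]
Log origins:
  1: logged in audit_lot at line 28
  2: logged in derive_floor at line 2
  3: logged in derive_floor at line 6
  4: logged in pack_ledger at line 10
  5: logged in pack_ledger at line 15
  6: logged in fold_scores at line 19
  7: logged in main at line 46
  8: logged in index_entries at line 34
A correct fix: line 48: replace `pos` with `quota`.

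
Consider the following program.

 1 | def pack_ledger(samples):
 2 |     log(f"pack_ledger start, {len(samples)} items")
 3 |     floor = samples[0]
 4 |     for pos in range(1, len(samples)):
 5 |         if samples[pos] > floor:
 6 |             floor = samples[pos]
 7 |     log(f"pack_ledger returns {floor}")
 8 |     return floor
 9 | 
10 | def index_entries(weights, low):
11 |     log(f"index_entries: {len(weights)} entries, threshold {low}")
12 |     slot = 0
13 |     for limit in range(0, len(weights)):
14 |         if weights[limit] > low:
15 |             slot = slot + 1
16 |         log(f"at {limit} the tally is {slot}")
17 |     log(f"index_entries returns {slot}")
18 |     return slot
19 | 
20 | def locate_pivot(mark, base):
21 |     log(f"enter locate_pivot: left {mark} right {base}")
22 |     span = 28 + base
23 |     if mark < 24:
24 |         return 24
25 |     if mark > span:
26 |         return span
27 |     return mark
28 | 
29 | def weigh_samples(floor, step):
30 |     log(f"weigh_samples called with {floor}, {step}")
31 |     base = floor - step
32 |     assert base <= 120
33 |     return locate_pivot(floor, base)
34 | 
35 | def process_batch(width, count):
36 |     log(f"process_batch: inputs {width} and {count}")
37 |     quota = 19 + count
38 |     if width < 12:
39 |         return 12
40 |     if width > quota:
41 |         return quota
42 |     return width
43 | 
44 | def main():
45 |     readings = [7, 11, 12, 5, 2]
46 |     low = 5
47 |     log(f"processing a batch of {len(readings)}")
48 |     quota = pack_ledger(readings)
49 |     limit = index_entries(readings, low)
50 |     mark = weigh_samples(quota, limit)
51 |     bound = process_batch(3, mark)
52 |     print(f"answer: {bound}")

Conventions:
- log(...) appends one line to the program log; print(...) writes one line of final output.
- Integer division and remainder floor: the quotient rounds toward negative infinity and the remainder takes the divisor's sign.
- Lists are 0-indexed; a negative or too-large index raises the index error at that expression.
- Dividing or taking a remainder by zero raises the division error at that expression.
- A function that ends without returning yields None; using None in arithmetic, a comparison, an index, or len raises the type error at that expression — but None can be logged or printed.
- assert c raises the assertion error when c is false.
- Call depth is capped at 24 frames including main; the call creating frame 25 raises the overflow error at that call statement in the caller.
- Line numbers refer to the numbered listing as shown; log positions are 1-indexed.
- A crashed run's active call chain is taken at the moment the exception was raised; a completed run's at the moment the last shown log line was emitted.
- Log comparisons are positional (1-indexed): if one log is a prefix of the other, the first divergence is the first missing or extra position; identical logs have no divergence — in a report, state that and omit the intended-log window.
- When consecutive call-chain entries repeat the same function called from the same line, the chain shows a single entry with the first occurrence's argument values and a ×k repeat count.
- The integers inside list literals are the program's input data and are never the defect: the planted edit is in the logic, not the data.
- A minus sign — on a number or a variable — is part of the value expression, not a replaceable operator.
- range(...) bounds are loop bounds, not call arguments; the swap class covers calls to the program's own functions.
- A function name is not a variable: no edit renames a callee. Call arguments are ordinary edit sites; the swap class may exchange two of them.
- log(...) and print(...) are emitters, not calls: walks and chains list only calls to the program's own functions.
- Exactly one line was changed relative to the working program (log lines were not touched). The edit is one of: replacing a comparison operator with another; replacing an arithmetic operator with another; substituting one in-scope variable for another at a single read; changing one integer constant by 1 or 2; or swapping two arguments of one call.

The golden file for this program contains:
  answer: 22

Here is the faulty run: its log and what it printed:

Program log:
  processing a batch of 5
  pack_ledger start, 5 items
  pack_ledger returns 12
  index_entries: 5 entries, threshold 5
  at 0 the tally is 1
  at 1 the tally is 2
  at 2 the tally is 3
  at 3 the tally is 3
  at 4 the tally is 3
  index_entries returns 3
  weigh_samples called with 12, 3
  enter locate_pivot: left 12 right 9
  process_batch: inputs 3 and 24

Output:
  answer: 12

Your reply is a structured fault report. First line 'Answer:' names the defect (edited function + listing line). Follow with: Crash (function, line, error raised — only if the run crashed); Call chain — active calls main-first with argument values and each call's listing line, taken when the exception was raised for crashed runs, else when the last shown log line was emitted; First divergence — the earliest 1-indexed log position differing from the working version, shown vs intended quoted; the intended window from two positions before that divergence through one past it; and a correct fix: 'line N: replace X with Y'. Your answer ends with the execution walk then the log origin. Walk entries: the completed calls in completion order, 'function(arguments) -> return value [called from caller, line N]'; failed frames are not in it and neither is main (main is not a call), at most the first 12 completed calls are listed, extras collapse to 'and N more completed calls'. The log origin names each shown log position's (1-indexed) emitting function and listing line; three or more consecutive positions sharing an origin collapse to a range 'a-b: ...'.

Answer: the defect is in main at line 51.
Key fact: The log first diverges at position 13: the faulty run prints 'process_batch: inputs 3 and 24' where the working version prints 'process_batch: inputs 24 and 3'.
Call chain: main -> process_batch(3, 24) (called at line 51).
First divergence: position 13 — shown 'process_batch: inputs 3 and 24', intended 'process_batch: inputs 24 and 3'.
Intended log window:
  11: weigh_samples called with 12, 3
  12: enter locate_pivot: left 12 right 9
  13: process_batch: inputs 24 and 3
Execution walk:
  pack_ledger([7, 11, 12, 5, 2]) -> 12  [called from main, line 48]
  index_entries([7, 11, 12, 5, 2], 5) -> 3  [called from main, line 49]
  locate_pivot(12, 9) -> 24  [called from weigh_samples, line 33]
  weigh_samples(12, 3) -> 24  [called from main, line 50]
  process_batch(3, 24) -> 12  [called from main, line 51]
Log line origins:
  1 — main, line 47
  2 — pack_ledger, line 2
  3 — pack_ledger, line 7
  4 — index_entries, line 11
  5-9 — index_entries, line 16
  10 — index_entries, line 17
  11 — weigh_samples, line 30
  12 — locate_pivot, line 21
  13 — process_batch, line 36
A correct fix: line 51: replace `process_batch(3, mark)` with `process_batch(mark, 3)`.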